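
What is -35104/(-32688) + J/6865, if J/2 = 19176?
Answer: 93414946/14025195 ≈ 6.6605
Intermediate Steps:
J = 38352 (J = 2*19176 = 38352)
-35104/(-32688) + J/6865 = -35104/(-32688) + 38352/6865 = -35104*(-1/32688) + 38352*(1/6865) = 2194/2043 + 38352/6865 = 93414946/14025195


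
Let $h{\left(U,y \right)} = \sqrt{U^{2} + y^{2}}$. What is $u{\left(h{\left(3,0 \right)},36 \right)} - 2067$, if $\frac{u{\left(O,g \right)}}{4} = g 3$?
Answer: $-1635$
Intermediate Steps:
$u{\left(O,g \right)} = 12 g$ ($u{\left(O,g \right)} = 4 g 3 = 4 \cdot 3 g = 12 g$)
$u{\left(h{\left(3,0 \right)},36 \right)} - 2067 = 12 \cdot 36 - 2067 = 432 - 2067 = -1635$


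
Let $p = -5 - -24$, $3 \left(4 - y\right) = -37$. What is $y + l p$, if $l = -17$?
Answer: $- \frac{920}{3} \approx -306.67$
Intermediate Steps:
$y = \frac{49}{3}$ ($y = 4 - - \frac{37}{3} = 4 + \frac{37}{3} = \frac{49}{3} \approx 16.333$)
$p = 19$ ($p = -5 + 24 = 19$)
$y + l p = \frac{49}{3} - 323 = - \frac{920}{3}$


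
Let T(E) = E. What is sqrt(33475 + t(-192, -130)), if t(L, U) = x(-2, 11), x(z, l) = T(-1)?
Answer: sqrt(33474) ≈ 182.96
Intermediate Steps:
x(z, l) = -1
t(L, U) = -1
sqrt(33475 + t(-192, -130)) = sqrt(33475 - 1) = sqrt(33474)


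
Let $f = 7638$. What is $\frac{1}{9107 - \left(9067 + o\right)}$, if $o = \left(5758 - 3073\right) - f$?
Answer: $\frac{1}{4993} \approx 0.00020028$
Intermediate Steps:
$o = -4953$ ($o = \left(5758 - 3073\right) - 7638 = 2685 - 7638 = -4953$)
$\frac{1}{9107 - \left(9067 + o\right)} = \frac{1}{9107 - 4114} = \frac{1}{4993}$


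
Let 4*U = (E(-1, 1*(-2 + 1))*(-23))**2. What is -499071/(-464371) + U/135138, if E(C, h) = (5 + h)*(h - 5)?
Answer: 17136230349/10459028033 ≈ 1.6384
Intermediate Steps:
E(C, h) = (-5 + h)*(5 + h) (E(C, h) = (5 + h)*(-5 + h) = (-5 + h)*(5 + h))
U = 76176 (U = ((-25 + (1*(-2 + 1))**2)*(-23))**2/4 = ((-25 + (1*(-1))**2)*(-23))**2/4 = ((-25 + (-1)**2)*(-23))**2/4 = ((-25 + 1)*(-23))**2/4 = (-24*(-23))**2/4 = (1/4)*552**2 = (1/4)*304704 = 76176)
-499071/(-464371) + U/135138 = -499071/(-464371) + 76176/135138 = -499071*(-1/464371) + 76176*(1/135138) = 499071/464371 + 12696/22523 = 17136230349/10459028033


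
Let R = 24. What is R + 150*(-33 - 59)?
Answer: -13776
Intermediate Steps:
R + 150*(-33 - 59) = 24 + 150*(-33 - 59) = 24 + 150*(-92) = 24 - 13800 = -13776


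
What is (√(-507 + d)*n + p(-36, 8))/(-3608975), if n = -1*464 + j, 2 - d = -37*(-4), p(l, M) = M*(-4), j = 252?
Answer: 32/3608975 + 212*I*√653/3608975 ≈ 8.8668e-6 + 0.0015011*I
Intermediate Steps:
p(l, M) = -4*M
d = -146 (d = 2 - (-37)*(-4) = 2 - 1*148 = 2 - 148 = -146)
n = -212 (n = -1*464 + 252 = -464 + 252 = -212)
(√(-507 + d)*n + p(-36, 8))/(-3608975) = (√(-507 - 146)*(-212) - 4*8)/(-3608975) = (√(-653)*(-212) - 32)*(-1/3608975) = ((I*√653)*(-212) - 32)*(-1/3608975) = (-212*I*√653 - 32)*(-1/3608975) = (-32 - 212*I*√653)*(-1/3608975) = 32/3608975 + 212*I*√653/3608975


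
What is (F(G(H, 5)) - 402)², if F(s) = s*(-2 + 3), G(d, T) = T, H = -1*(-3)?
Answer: 157609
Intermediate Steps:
H = 3
F(s) = s (F(s) = s*1 = s)
(F(G(H, 5)) - 402)² = (5 - 402)² = (-397)² = 157609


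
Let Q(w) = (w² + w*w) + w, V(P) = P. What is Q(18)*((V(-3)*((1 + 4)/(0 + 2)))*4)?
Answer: -19980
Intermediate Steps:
Q(w) = w + 2*w² (Q(w) = (w² + w²) + w = 2*w² + w = w + 2*w²)
Q(18)*((V(-3)*((1 + 4)/(0 + 2)))*4) = (18*(1 + 2*18))*(-3*(1 + 4)/(0 + 2)*4) = (18*(1 + 36))*(-15/2*4) = (18*37)*(-15/2*4) = 666*(-3*5/2*4) = 666*(-15/2*4) = 666*(-30) = -19980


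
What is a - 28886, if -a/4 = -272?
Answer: -27798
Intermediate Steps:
a = 1088 (a = -4*(-272) = 1088)
a - 28886 = 1088 - 28886 = -27798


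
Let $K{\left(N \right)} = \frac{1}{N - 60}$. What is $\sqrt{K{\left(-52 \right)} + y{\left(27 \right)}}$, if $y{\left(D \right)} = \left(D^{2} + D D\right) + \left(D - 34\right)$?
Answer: $\frac{\sqrt{1137577}}{28} \approx 38.092$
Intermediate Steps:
$y{\left(D \right)} = -34 + D + 2 D^{2}$ ($y{\left(D \right)} = \left(D^{2} + D^{2}\right) + \left(-34 + D\right) = 2 D^{2} + \left(-34 + D\right) = -34 + D + 2 D^{2}$)
$K{\left(N \right)} = \frac{1}{-60 + N}$
$\sqrt{K{\left(-52 \right)} + y{\left(27 \right)}} = \sqrt{\frac{1}{-60 - 52} + \left(-34 + 27 + 2 \cdot 27^{2}\right)} = \sqrt{\frac{1}{-112} + \left(-34 + 27 + 2 \cdot 729\right)} = \sqrt{- \frac{1}{112} + \left(-34 + 27 + 1458\right)} = \sqrt{- \frac{1}{112} + 1451} = \sqrt{\frac{162511}{112}} = \frac{\sqrt{1137577}}{28}$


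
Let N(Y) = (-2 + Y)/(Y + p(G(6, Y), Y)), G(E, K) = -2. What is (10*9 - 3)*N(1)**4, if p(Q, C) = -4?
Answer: 29/27 ≈ 1.0741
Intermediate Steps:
N(Y) = (-2 + Y)/(-4 + Y) (N(Y) = (-2 + Y)/(Y - 4) = (-2 + Y)/(-4 + Y))
(10*9 - 3)*N(1)**4 = (10*9 - 3)*((-2 + 1)/(-4 + 1))**4 = (90 - 3)*(-1/(-3))**4 = 87*(-1/3*(-1))**4 = 87*(1/3)**4 = 87*(1/81) = 29/27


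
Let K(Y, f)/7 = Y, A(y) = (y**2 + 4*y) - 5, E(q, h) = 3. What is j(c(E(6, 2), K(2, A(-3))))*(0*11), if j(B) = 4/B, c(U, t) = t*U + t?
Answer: 0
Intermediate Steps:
A(y) = -5 + y**2 + 4*y
K(Y, f) = 7*Y
c(U, t) = t + U*t (c(U, t) = U*t + t = t + U*t)
j(c(E(6, 2), K(2, A(-3))))*(0*11) = (4/(((7*2)*(1 + 3))))*(0*11) = (4/((14*4)))*0 = (4/56)*0 = (4*(1/56))*0 = (1/14)*0 = 0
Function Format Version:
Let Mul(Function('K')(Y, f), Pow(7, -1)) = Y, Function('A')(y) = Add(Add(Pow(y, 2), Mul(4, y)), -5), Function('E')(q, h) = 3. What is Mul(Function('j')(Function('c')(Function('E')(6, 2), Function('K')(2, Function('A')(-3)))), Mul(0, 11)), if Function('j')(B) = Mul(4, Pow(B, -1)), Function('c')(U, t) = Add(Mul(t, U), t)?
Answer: 0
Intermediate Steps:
Function('A')(y) = Add(-5, Pow(y, 2), Mul(4, y))
Function('K')(Y, f) = Mul(7, Y)
Function('c')(U, t) = Add(t, Mul(U, t)) (Function('c')(U, t) = Add(Mul(U, t), t) = Add(t, Mul(U, t)))
Mul(Function('j')(Function('c')(Function('E')(6, 2), Function('K')(2, Function('A')(-3)))), Mul(0, 11)) = Mul(Mul(4, Pow(Mul(Mul(7, 2), Add(1, 3)), -1)), Mul(0, 11)) = Mul(Mul(4, Pow(Mul(14, 4), -1)), 0) = Mul(Mul(4, Pow(56, -1)), 0) = Mul(Mul(4, Rational(1, 56)), 0) = Mul(Rational(1, 14), 0) = 0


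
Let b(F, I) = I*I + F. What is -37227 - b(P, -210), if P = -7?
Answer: -81320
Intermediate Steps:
b(F, I) = F + I² (b(F, I) = I² + F = F + I²)
-37227 - b(P, -210) = -37227 - (-7 + (-210)²) = -37227 - (-7 + 44100) = -37227 - 1*44093 = -37227 - 44093 = -81320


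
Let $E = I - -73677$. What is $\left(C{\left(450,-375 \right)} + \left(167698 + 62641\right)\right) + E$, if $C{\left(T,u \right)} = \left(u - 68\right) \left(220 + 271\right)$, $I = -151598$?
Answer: $-65095$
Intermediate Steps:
$C{\left(T,u \right)} = -33388 + 491 u$ ($C{\left(T,u \right)} = \left(-68 + u\right) 491 = -33388 + 491 u$)
$E = -77921$ ($E = -151598 - -73677 = -151598 + 73677 = -77921$)
$\left(C{\left(450,-375 \right)} + \left(167698 + 62641\right)\right) + E = \left(\left(-33388 + 491 \left(-375\right)\right) + \left(167698 + 62641\right)\right) - 77921 = \left(\left(-33388 - 184125\right) + 230339\right) - 77921 = \left(-217513 + 230339\right) - 77921 = 12826 - 77921 = -65095$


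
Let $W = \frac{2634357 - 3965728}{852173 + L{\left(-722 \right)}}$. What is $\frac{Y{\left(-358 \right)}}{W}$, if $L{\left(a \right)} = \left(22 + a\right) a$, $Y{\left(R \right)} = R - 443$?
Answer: $\frac{1087415973}{1331371} \approx 816.76$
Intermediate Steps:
$Y{\left(R \right)} = -443 + R$
$L{\left(a \right)} = a \left(22 + a\right)$
$W = - \frac{1331371}{1357573}$ ($W = \frac{2634357 - 3965728}{852173 - 722 \left(22 - 722\right)} = - \frac{1331371}{852173 - -505400} = - \frac{1331371}{852173 + 505400} = - \frac{1331371}{1357573} \approx -0.9807$)
$\frac{Y{\left(-358 \right)}}{W} = \frac{-443 - 358}{- \frac{1331371}{1357573}} = \left(-801\right) \left(- \frac{1357573}{1331371}\right) = \frac{1087415973}{1331371}$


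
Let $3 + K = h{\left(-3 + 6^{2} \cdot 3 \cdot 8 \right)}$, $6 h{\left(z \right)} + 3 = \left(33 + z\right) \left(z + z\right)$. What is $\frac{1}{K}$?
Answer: $\frac{2}{513149} \approx 3.8975 \cdot 10^{-6}$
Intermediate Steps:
$h{\left(z \right)} = - \frac{1}{2} + \frac{z \left(33 + z\right)}{3}$ ($h{\left(z \right)} = - \frac{1}{2} + \frac{\left(33 + z\right) \left(z + z\right)}{6} = - \frac{1}{2} + \frac{\left(33 + z\right) 2 z}{6} = - \frac{1}{2} + \frac{2 z \left(33 + z\right)}{6} = - \frac{1}{2} + \frac{z \left(33 + z\right)}{3}$)
$K = \frac{513149}{2}$ ($K = -3 + \left(- \frac{1}{2} + 11 \left(-3 + 6^{2} \cdot 3 \cdot 8\right) + \frac{\left(-3 + 6^{2} \cdot 3 \cdot 8\right)^{2}}{3}\right) = -3 + \left(- \frac{1}{2} + 11 \left(-3 + 36 \cdot 3 \cdot 8\right) + \frac{\left(-3 + 36 \cdot 3 \cdot 8\right)^{2}}{3}\right) = -3 + \left(- \frac{1}{2} + 11 \left(-3 + 108 \cdot 8\right) + \frac{\left(-3 + 108 \cdot 8\right)^{2}}{3}\right) = -3 + \left(- \frac{1}{2} + 11 \left(-3 + 864\right) + \frac{\left(-3 + 864\right)^{2}}{3}\right) = -3 + \left(- \frac{1}{2} + 11 \cdot 861 + \frac{861^{2}}{3}\right) = -3 + \left(- \frac{1}{2} + 9471 + \frac{1}{3} \cdot 741321\right) = -3 + \left(- \frac{1}{2} + 9471 + 247107\right) = -3 + \frac{513155}{2} = \frac{513149}{2} \approx 2.5657 \cdot 10^{5}$)
$\frac{1}{K} = \frac{1}{\frac{513149}{2}} = \frac{2}{513149}$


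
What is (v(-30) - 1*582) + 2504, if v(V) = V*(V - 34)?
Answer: 3842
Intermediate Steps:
v(V) = V*(-34 + V)
(v(-30) - 1*582) + 2504 = (-30*(-34 - 30) - 1*582) + 2504 = (-30*(-64) - 582) + 2504 = (1920 - 582) + 2504 = 1338 + 2504 = 3842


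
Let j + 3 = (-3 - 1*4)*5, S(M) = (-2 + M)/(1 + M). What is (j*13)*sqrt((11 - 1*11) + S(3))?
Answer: -247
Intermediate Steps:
S(M) = (-2 + M)/(1 + M)
j = -38 (j = -3 + (-3 - 1*4)*5 = -3 + (-3 - 4)*5 = -3 - 7*5 = -3 - 35 = -38)
(j*13)*sqrt((11 - 1*11) + S(3)) = (-38*13)*sqrt((11 - 1*11) + (-2 + 3)/(1 + 3)) = -494*sqrt((11 - 11) + 1/4) = -494*sqrt(0 + (1/4)*1) = -494*sqrt(0 + 1/4) = -494*sqrt(1/4) = -494*1/2 = -247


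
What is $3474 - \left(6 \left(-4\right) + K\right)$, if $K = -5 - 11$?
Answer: $3514$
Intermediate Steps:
$K = -16$
$3474 - \left(6 \left(-4\right) + K\right) = 3474 - \left(6 \left(-4\right) - 16\right) = 3474 - \left(-24 - 16\right) = 3474 - -40 = 3474 + 40 = 3514$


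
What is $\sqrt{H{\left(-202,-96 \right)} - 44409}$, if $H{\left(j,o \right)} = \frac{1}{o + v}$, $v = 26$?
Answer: $\frac{i \sqrt{217604170}}{70} \approx 210.73 i$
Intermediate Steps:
$H{\left(j,o \right)} = \frac{1}{26 + o}$ ($H{\left(j,o \right)} = \frac{1}{o + 26} = \frac{1}{26 + o}$)
$\sqrt{H{\left(-202,-96 \right)} - 44409} = \sqrt{\frac{1}{26 - 96} - 44409} = \sqrt{\frac{1}{-70} - 44409} = \sqrt{- \frac{1}{70} - 44409} = \sqrt{- \frac{3108631}{70}} = \frac{i \sqrt{217604170}}{70}$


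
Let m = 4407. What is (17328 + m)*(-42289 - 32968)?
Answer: -1635710895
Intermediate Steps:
(17328 + m)*(-42289 - 32968) = (17328 + 4407)*(-42289 - 32968) = 21735*(-75257) = -1635710895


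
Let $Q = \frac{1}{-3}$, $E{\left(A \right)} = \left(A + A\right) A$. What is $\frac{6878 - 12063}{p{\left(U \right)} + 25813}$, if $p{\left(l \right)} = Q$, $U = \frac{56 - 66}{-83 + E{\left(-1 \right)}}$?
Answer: $- \frac{15555}{77438} \approx -0.20087$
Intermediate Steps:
$E{\left(A \right)} = 2 A^{2}$ ($E{\left(A \right)} = 2 A A = 2 A^{2}$)
$U = \frac{10}{81}$ ($U = \frac{56 - 66}{-83 + 2 \left(-1\right)^{2}} = - \frac{10}{-83 + 2 \cdot 1} = - \frac{10}{-83 + 2} = - \frac{10}{-81} = \left(-10\right) \left(- \frac{1}{81}\right) = \frac{10}{81} \approx 0.12346$)
$Q = - \frac{1}{3} \approx -0.33333$
$p{\left(l \right)} = - \frac{1}{3}$
$\frac{6878 - 12063}{p{\left(U \right)} + 25813} = \frac{6878 - 12063}{- \frac{1}{3} + 25813} = - \frac{5185}{\frac{77438}{3}} = \left(-5185\right) \frac{3}{77438} = - \frac{15555}{77438}$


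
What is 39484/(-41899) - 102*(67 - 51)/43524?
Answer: -11454364/11689821 ≈ -0.97986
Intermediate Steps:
39484/(-41899) - 102*(67 - 51)/43524 = 39484*(-1/41899) - 102*16*(1/43524) = -39484/41899 - 1632*1/43524 = -39484/41899 - 136/3627 = -11454364/11689821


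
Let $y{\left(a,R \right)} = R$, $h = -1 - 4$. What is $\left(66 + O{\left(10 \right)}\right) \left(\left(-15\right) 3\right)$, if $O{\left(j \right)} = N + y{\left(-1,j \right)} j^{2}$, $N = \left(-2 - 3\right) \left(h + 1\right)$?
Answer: $-48870$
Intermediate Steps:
$h = -5$ ($h = -1 - 4 = -5$)
$N = 20$ ($N = \left(-2 - 3\right) \left(-5 + 1\right) = \left(-5\right) \left(-4\right) = 20$)
$O{\left(j \right)} = 20 + j^{3}$ ($O{\left(j \right)} = 20 + j j^{2} = 20 + j^{3}$)
$\left(66 + O{\left(10 \right)}\right) \left(\left(-15\right) 3\right) = \left(66 + \left(20 + 10^{3}\right)\right) \left(\left(-15\right) 3\right) = \left(66 + \left(20 + 1000\right)\right) \left(-45\right) = \left(66 + 1020\right) \left(-45\right) = 1086 \left(-45\right) = -48870$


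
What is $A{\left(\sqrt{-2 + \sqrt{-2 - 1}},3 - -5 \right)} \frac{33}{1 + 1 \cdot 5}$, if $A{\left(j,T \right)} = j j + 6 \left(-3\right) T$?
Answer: $-803 + \frac{11 i \sqrt{3}}{2} \approx -803.0 + 9.5263 i$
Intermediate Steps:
$A{\left(j,T \right)} = j^{2} - 18 T$
$A{\left(\sqrt{-2 + \sqrt{-2 - 1}},3 - -5 \right)} \frac{33}{1 + 1 \cdot 5} = \left(\left(\sqrt{-2 + \sqrt{-2 - 1}}\right)^{2} - 18 \left(3 - -5\right)\right) \frac{33}{1 + 1 \cdot 5} = \left(\left(\sqrt{-2 + \sqrt{-3}}\right)^{2} - 18 \left(3 + 5\right)\right) \frac{33}{1 + 5} = \left(\left(\sqrt{-2 + i \sqrt{3}}\right)^{2} - 144\right) \frac{33}{6} = \left(\left(-2 + i \sqrt{3}\right) - 144\right) 33 \cdot \frac{1}{6} = \left(-146 + i \sqrt{3}\right) \frac{11}{2} = -803 + \frac{11 i \sqrt{3}}{2}$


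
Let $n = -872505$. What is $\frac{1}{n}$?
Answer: $- \frac{1}{872505} \approx -1.1461 \cdot 10^{-6}$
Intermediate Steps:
$\frac{1}{n} = \frac{1}{-872505} = - \frac{1}{872505}$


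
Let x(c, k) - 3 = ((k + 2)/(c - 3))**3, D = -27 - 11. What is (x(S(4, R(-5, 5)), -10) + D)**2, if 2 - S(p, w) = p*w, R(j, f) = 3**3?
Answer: 2054401222203009/1677100110841 ≈ 1225.0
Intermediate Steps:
R(j, f) = 27
D = -38
S(p, w) = 2 - p*w
x(c, k) = 3 + (2 + k)**3/(-3 + c)**3 (x(c, k) = 3 + ((k + 2)/(c - 3))**3 = 3 + ((2 + k)/(-3 + c))**3 = 3 + (2 + k)**3/(-3 + c)**3)
(x(S(4, R(-5, 5)), -10) + D)**2 = ((3 + (2 - 10)**3/(-3 + (2 - 1*4*27))**3) - 38)**2 = ((3 + (-8)**3/(-3 + (2 - 108))**3) - 38)**2 = ((3 - 512/(-3 - 106)**3) - 38)**2 = ((3 - 512/(-109)**3) - 38)**2 = ((3 - 1/1295029*(-512)) - 38)**2 = ((3 + 512/1295029) - 38)**2 = (3885599/1295029 - 38)**2 = (-45325503/1295029)**2 = 2054401222203009/1677100110841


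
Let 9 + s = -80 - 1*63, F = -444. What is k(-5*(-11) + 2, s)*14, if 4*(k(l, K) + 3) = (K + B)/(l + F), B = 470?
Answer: -5789/129 ≈ -44.876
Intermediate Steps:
s = -152 (s = -9 + (-80 - 1*63) = -9 + (-80 - 63) = -9 - 143 = -152)
k(l, K) = -3 + (470 + K)/(4*(-444 + l)) (k(l, K) = -3 + ((K + 470)/(l - 444))/4 = -3 + ((470 + K)/(-444 + l))/4 = -3 + (470 + K)/(4*(-444 + l)))
k(-5*(-11) + 2, s)*14 = ((5798 - 152 - 12*(-5*(-11) + 2))/(4*(-444 + (-5*(-11) + 2))))*14 = ((5798 - 152 - 12*(55 + 2))/(4*(-444 + (55 + 2))))*14 = ((5798 - 152 - 12*57)/(4*(-444 + 57)))*14 = ((1/4)*(5798 - 152 - 684)/(-387))*14 = ((1/4)*(-1/387)*4962)*14 = -827/258*14 = -5789/129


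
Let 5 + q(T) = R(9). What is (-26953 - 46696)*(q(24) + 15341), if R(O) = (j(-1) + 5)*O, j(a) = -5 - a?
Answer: -1130143905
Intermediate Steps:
R(O) = O (R(O) = ((-5 - 1*(-1)) + 5)*O = ((-5 + 1) + 5)*O = (-4 + 5)*O = 1*O = O)
q(T) = 4 (q(T) = -5 + 9 = 4)
(-26953 - 46696)*(q(24) + 15341) = (-26953 - 46696)*(4 + 15341) = -73649*15345 = -1130143905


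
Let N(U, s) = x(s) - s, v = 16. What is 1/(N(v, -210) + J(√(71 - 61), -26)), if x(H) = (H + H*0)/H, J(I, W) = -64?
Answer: 1/147 ≈ 0.0068027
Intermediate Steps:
x(H) = 1 (x(H) = (H + 0)/H = H/H = 1)
N(U, s) = 1 - s
1/(N(v, -210) + J(√(71 - 61), -26)) = 1/((1 - 1*(-210)) - 64) = 1/((1 + 210) - 64) = 1/(211 - 64) = 1/147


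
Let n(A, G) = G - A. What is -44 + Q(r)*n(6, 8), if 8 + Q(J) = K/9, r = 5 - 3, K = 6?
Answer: -176/3 ≈ -58.667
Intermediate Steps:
r = 2
Q(J) = -22/3 (Q(J) = -8 + 6/9 = -8 + 6*(1/9) = -8 + 2/3 = -22/3)
-44 + Q(r)*n(6, 8) = -44 - 22*(8 - 1*6)/3 = -44 - 22*(8 - 6)/3 = -44 - 22/3*2 = -44 - 44/3 = -176/3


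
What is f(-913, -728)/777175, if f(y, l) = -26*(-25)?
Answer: 26/31087 ≈ 0.00083636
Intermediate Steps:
f(y, l) = 650
f(-913, -728)/777175 = 650/777175 = 650*(1/777175) = 26/31087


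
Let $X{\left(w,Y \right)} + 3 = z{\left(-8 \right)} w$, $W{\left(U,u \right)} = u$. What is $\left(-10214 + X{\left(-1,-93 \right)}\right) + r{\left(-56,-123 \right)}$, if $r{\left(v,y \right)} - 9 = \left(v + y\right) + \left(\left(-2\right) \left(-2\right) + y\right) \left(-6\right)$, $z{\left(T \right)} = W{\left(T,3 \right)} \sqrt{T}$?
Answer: $-9673 - 6 i \sqrt{2} \approx -9673.0 - 8.4853 i$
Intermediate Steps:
$z{\left(T \right)} = 3 \sqrt{T}$
$r{\left(v,y \right)} = -15 + v - 5 y$ ($r{\left(v,y \right)} = 9 + \left(\left(v + y\right) + \left(\left(-2\right) \left(-2\right) + y\right) \left(-6\right)\right) = 9 + \left(\left(v + y\right) + \left(4 + y\right) \left(-6\right)\right) = 9 - \left(24 - v + 5 y\right) = -15 + v - 5 y$)
$X{\left(w,Y \right)} = -3 + 6 i w \sqrt{2}$ ($X{\left(w,Y \right)} = -3 + 3 \sqrt{-8} w = -3 + 3 \cdot 2 i \sqrt{2} w = -3 + 6 i \sqrt{2} w = -3 + 6 i w \sqrt{2}$)
$\left(-10214 + X{\left(-1,-93 \right)}\right) + r{\left(-56,-123 \right)} = \left(-10214 - \left(3 - 6 i \left(-1\right) \sqrt{2}\right)\right) - -544 = \left(-10214 - \left(3 + 6 i \sqrt{2}\right)\right) - -544 = \left(-10217 - 6 i \sqrt{2}\right) + 544 = -9673 - 6 i \sqrt{2}$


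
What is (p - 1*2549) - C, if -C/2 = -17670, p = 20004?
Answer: -17885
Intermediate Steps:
C = 35340 (C = -2*(-17670) = 35340)
(p - 1*2549) - C = (20004 - 1*2549) - 1*35340 = (20004 - 2549) - 35340 = 17455 - 35340 = -17885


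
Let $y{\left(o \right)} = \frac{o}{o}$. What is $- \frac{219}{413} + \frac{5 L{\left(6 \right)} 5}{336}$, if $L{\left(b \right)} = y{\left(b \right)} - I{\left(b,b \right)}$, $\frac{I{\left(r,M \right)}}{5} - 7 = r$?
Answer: $- \frac{6557}{1239} \approx -5.2922$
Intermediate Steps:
$I{\left(r,M \right)} = 35 + 5 r$
$y{\left(o \right)} = 1$
$L{\left(b \right)} = -34 - 5 b$ ($L{\left(b \right)} = 1 - \left(35 + 5 b\right) = -34 - 5 b$)
$- \frac{219}{413} + \frac{5 L{\left(6 \right)} 5}{336} = - \frac{219}{413} + \frac{5 \left(-34 - 30\right) 5}{336} = \left(-219\right) \frac{1}{413} + 5 \left(-34 - 30\right) 5 \cdot \frac{1}{336} = - \frac{219}{413} + 5 \left(-64\right) 5 \cdot \frac{1}{336} = - \frac{219}{413} + \left(-320\right) 5 \cdot \frac{1}{336} = - \frac{219}{413} - \frac{100}{21} = - \frac{6557}{1239}$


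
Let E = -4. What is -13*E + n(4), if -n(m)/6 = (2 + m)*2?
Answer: -20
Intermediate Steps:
n(m) = -24 - 12*m (n(m) = -6*(2 + m)*2 = -6*(4 + 2*m) = -24 - 12*m)
-13*E + n(4) = -13*(-4) + (-24 - 12*4) = 52 + (-24 - 48) = 52 - 72 = -20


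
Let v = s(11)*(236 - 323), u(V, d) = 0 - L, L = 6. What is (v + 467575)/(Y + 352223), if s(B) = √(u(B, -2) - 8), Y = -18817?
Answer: 467575/333406 - 87*I*√14/333406 ≈ 1.4024 - 0.00097636*I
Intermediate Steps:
u(V, d) = -6 (u(V, d) = 0 - 1*6 = 0 - 6 = -6)
s(B) = I*√14 (s(B) = √(-6 - 8) = √(-14) = I*√14)
v = -87*I*√14 (v = (I*√14)*(236 - 323) = (I*√14)*(-87) = -87*I*√14 ≈ -325.52*I)
(v + 467575)/(Y + 352223) = (-87*I*√14 + 467575)/(-18817 + 352223) = (467575 - 87*I*√14)/333406 = (467575 - 87*I*√14)*(1/333406) = 467575/333406 - 87*I*√14/333406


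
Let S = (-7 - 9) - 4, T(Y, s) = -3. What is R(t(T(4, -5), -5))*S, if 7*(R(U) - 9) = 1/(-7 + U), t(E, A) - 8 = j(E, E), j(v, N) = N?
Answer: -1250/7 ≈ -178.57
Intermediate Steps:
t(E, A) = 8 + E
S = -20 (S = -16 - 4 = -20)
R(U) = 9 + 1/(7*(-7 + U))
R(t(T(4, -5), -5))*S = ((-440 + 63*(8 - 3))/(7*(-7 + (8 - 3))))*(-20) = ((-440 + 63*5)/(7*(-7 + 5)))*(-20) = ((⅐)*(-440 + 315)/(-2))*(-20) = ((⅐)*(-½)*(-125))*(-20) = (125/14)*(-20) = -1250/7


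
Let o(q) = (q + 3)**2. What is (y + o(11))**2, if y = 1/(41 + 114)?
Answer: 923005161/24025 ≈ 38419.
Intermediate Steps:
o(q) = (3 + q)**2
y = 1/155 ≈ 0.0064516
(y + o(11))**2 = (1/155 + (3 + 11)**2)**2 = (1/155 + 14**2)**2 = (1/155 + 196)**2 = (30381/155)**2 = 923005161/24025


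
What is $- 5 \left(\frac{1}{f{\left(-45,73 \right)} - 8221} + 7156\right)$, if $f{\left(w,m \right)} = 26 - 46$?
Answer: $- \frac{294862975}{8241} \approx -35780.0$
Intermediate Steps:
$f{\left(w,m \right)} = -20$
$- 5 \left(\frac{1}{f{\left(-45,73 \right)} - 8221} + 7156\right) = - 5 \left(\frac{1}{-20 - 8221} + 7156\right) = - 5 \left(\frac{1}{-8241} + 7156\right) = - 5 \left(- \frac{1}{8241} + 7156\right) = \left(-5\right) \frac{58972595}{8241} = - \frac{294862975}{8241}$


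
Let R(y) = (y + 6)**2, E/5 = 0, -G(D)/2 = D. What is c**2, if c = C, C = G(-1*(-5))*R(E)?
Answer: 129600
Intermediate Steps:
G(D) = -2*D
E = 0 (E = 5*0 = 0)
R(y) = (6 + y)**2
C = -360 (C = (-(-2)*(-5))*(6 + 0)**2 = -2*5*6**2 = -10*36 = -360)
c = -360
c**2 = (-360)**2 = 129600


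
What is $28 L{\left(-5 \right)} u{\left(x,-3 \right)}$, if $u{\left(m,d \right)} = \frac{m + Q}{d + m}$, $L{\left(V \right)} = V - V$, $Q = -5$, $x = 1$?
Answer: $0$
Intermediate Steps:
$L{\left(V \right)} = 0$
$u{\left(m,d \right)} = \frac{-5 + m}{d + m}$ ($u{\left(m,d \right)} = \frac{m - 5}{d + m} = \frac{-5 + m}{d + m}$)
$28 L{\left(-5 \right)} u{\left(x,-3 \right)} = 28 \cdot 0 \frac{-5 + 1}{-3 + 1} = 0 \frac{1}{-2} \left(-4\right) = 0 \left(\left(- \frac{1}{2}\right) \left(-4\right)\right) = 0 \cdot 2 = 0$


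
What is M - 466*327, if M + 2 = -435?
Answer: -152819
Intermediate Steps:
M = -437 (M = -2 - 435 = -437)
M - 466*327 = -437 - 466*327 = -437 - 152382 = -152819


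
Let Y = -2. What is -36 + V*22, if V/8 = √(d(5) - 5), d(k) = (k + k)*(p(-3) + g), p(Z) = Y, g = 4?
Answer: -36 + 176*√15 ≈ 645.65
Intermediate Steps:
p(Z) = -2
d(k) = 4*k (d(k) = (k + k)*(-2 + 4) = (2*k)*2 = 4*k)
V = 8*√15 (V = 8*√(4*5 - 5) = 8*√(20 - 5) = 8*√15 ≈ 30.984)
-36 + V*22 = -36 + (8*√15)*22 = -36 + 176*√15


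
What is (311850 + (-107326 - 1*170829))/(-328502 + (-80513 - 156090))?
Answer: -6739/113021 ≈ -0.059626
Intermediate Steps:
(311850 + (-107326 - 1*170829))/(-328502 + (-80513 - 156090)) = (311850 + (-107326 - 170829))/(-328502 - 236603) = (311850 - 278155)/(-565105) = 33695*(-1/565105) = -6739/113021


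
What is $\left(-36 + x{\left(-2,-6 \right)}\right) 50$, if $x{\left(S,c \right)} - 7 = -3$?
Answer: $-1600$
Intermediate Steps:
$x{\left(S,c \right)} = 4$ ($x{\left(S,c \right)} = 7 - 3 = 4$)
$\left(-36 + x{\left(-2,-6 \right)}\right) 50 = \left(-36 + 4\right) 50 = \left(-32\right) 50 = -1600$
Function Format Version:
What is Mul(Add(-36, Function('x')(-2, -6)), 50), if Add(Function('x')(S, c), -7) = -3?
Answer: -1600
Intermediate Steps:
Function('x')(S, c) = 4 (Function('x')(S, c) = Add(7, -3) = 4)
Mul(Add(-36, Function('x')(-2, -6)), 50) = Mul(Add(-36, 4), 50) = Mul(-32, 50) = -1600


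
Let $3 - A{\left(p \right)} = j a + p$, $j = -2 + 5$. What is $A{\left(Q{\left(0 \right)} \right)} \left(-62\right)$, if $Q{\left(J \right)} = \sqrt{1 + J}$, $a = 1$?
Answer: $62$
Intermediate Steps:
$j = 3$
$A{\left(p \right)} = - p$ ($A{\left(p \right)} = 3 - \left(3 \cdot 1 + p\right) = 3 - \left(3 + p\right) = - p$)
$A{\left(Q{\left(0 \right)} \right)} \left(-62\right) = - \sqrt{1 + 0} \left(-62\right) = - \sqrt{1} \left(-62\right) = \left(-1\right) 1 \left(-62\right) = \left(-1\right) \left(-62\right) = 62$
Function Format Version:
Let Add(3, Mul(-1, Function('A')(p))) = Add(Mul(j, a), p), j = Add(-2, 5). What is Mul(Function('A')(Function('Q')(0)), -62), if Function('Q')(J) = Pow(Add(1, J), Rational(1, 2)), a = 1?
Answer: 62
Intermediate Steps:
j = 3
Function('A')(p) = Mul(-1, p) (Function('A')(p) = Add(3, Mul(-1, Add(Mul(3, 1), p))) = Add(3, Mul(-1, Add(3, p))) = Add(3, Add(-3, Mul(-1, p))) = Mul(-1, p))
Mul(Function('A')(Function('Q')(0)), -62) = Mul(Mul(-1, Pow(Add(1, 0), Rational(1, 2))), -62) = Mul(Mul(-1, Pow(1, Rational(1, 2))), -62) = Mul(Mul(-1, 1), -62) = Mul(-1, -62) = 62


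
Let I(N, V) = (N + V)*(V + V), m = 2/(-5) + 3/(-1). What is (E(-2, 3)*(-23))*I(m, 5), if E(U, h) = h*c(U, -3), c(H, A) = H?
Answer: 2208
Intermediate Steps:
m = -17/5 (m = 2*(-1/5) + 3*(-1) = -2/5 - 3 = -17/5 ≈ -3.4000)
I(N, V) = 2*V*(N + V) (I(N, V) = (N + V)*(2*V) = 2*V*(N + V))
E(U, h) = U*h (E(U, h) = h*U = U*h)
(E(-2, 3)*(-23))*I(m, 5) = (-2*3*(-23))*(2*5*(-17/5 + 5)) = (-6*(-23))*(2*5*(8/5)) = 138*16 = 2208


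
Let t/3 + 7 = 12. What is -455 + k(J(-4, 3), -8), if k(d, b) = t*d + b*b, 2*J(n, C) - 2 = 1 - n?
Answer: -677/2 ≈ -338.50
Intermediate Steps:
t = 15 (t = -21 + 3*12 = -21 + 36 = 15)
J(n, C) = 3/2 - n/2 (J(n, C) = 1 + (1 - n)/2 = 1 + (½ - n/2) = 3/2 - n/2)
k(d, b) = b² + 15*d (k(d, b) = 15*d + b*b = 15*d + b² = b² + 15*d)
-455 + k(J(-4, 3), -8) = -455 + ((-8)² + 15*(3/2 - ½*(-4))) = -455 + (64 + 15*(3/2 + 2)) = -455 + (64 + 15*(7/2)) = -455 + (64 + 105/2) = -455 + 233/2 = -677/2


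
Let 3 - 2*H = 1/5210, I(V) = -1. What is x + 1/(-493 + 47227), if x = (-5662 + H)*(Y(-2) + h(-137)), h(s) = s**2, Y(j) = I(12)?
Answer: -12933422907699803/121742070 ≈ -1.0624e+8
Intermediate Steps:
Y(j) = -1
H = 15629/10420 (H = 3/2 - 1/2/5210 = 3/2 - 1/2*1/5210 = 3/2 - 1/10420 = 15629/10420 ≈ 1.4999)
x = -276745472412/2605 (x = (-5662 + 15629/10420)*(-1 + (-137)**2) = -58982411*(-1 + 18769)/10420 = -58982411/10420*18768 = -276745472412/2605 ≈ -1.0624e+8)
x + 1/(-493 + 47227) = -276745472412/2605 + 1/(-493 + 47227) = -276745472412/2605 + 1/46734 = -12933422907699803/121742070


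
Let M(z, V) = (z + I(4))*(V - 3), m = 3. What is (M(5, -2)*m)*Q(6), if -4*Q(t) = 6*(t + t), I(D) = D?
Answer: 2430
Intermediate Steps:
M(z, V) = (-3 + V)*(4 + z) (M(z, V) = (z + 4)*(V - 3) = (4 + z)*(-3 + V) = (-3 + V)*(4 + z))
Q(t) = -3*t (Q(t) = -3*(t + t)/2 = -3*2*t/2 = -3*t)
(M(5, -2)*m)*Q(6) = ((-12 - 3*5 + 4*(-2) - 2*5)*3)*(-3*6) = ((-12 - 15 - 8 - 10)*3)*(-18) = -45*3*(-18) = -135*(-18) = 2430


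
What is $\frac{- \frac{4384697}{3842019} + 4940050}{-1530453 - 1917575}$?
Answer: $- \frac{18979761576253}{13247389088532} \approx -1.4327$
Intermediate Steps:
$\frac{- \frac{4384697}{3842019} + 4940050}{-1530453 - 1917575} = \frac{\left(-4384697\right) \frac{1}{3842019} + 4940050}{-3448028} = \left(- \frac{4384697}{3842019} + 4940050\right) \left(- \frac{1}{3448028}\right) = \frac{18979761576253}{3842019} \left(- \frac{1}{3448028}\right) = - \frac{18979761576253}{13247389088532}$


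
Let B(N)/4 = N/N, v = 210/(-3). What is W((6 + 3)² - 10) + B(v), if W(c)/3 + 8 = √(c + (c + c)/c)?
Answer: -20 + 3*√73 ≈ 5.6320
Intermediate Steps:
v = -70 (v = 210*(-⅓) = -70)
B(N) = 4 (B(N) = 4*(N/N) = 4*1 = 4)
W(c) = -24 + 3*√(2 + c) (W(c) = -24 + 3*√(c + (c + c)/c) = -24 + 3*√(c + (2*c)/c) = -24 + 3*√(c + 2) = -24 + 3*√(2 + c))
W((6 + 3)² - 10) + B(v) = (-24 + 3*√(2 + ((6 + 3)² - 10))) + 4 = (-24 + 3*√(2 + (9² - 10))) + 4 = (-24 + 3*√(2 + (81 - 10))) + 4 = (-24 + 3*√(2 + 71)) + 4 = (-24 + 3*√73) + 4 = -20 + 3*√73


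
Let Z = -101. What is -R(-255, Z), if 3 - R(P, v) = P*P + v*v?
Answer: 75223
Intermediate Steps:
R(P, v) = 3 - P² - v² (R(P, v) = 3 - (P*P + v*v) = 3 - (P² + v²) = 3 + (-P² - v²) = 3 - P² - v²)
-R(-255, Z) = -(3 - 1*(-255)² - 1*(-101)²) = -(3 - 1*65025 - 1*10201) = -(3 - 65025 - 10201) = -1*(-75223) = 75223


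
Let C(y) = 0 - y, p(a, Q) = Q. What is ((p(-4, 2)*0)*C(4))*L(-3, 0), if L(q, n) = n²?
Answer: 0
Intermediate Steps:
C(y) = -y
((p(-4, 2)*0)*C(4))*L(-3, 0) = ((2*0)*(-1*4))*0² = (0*(-4))*0 = 0*0 = 0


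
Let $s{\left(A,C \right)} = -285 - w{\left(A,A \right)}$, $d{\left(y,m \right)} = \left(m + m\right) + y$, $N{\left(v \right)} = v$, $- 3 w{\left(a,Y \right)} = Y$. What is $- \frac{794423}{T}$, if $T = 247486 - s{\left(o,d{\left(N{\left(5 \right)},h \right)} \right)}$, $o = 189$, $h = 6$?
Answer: $- \frac{794423}{247708} \approx -3.2071$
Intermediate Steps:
$w{\left(a,Y \right)} = - \frac{Y}{3}$
$d{\left(y,m \right)} = y + 2 m$ ($d{\left(y,m \right)} = 2 m + y = y + 2 m$)
$s{\left(A,C \right)} = -285 + \frac{A}{3}$ ($s{\left(A,C \right)} = -285 - - \frac{A}{3} = -285 + \frac{A}{3}$)
$T = 247708$ ($T = 247486 - \left(-285 + \frac{1}{3} \cdot 189\right) = 247486 - \left(-285 + 63\right) = 247486 - -222 = 247486 + 222 = 247708$)
$- \frac{794423}{T} = - \frac{794423}{247708}$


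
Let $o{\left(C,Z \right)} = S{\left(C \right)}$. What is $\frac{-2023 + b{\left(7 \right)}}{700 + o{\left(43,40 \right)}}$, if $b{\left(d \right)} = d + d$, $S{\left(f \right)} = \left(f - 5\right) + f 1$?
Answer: $- \frac{2009}{781} \approx -2.5723$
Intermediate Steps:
$S{\left(f \right)} = -5 + 2 f$ ($S{\left(f \right)} = \left(f - 5\right) + f = \left(-5 + f\right) + f = -5 + 2 f$)
$o{\left(C,Z \right)} = -5 + 2 C$
$b{\left(d \right)} = 2 d$
$\frac{-2023 + b{\left(7 \right)}}{700 + o{\left(43,40 \right)}} = \frac{-2023 + 2 \cdot 7}{700 + \left(-5 + 2 \cdot 43\right)} = \frac{-2023 + 14}{700 + \left(-5 + 86\right)} = - \frac{2009}{700 + 81} = - \frac{2009}{781}$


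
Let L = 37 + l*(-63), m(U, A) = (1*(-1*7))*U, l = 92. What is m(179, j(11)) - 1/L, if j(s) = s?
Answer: -7216026/5759 ≈ -1253.0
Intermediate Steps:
m(U, A) = -7*U (m(U, A) = (1*(-7))*U = -7*U)
L = -5759 (L = 37 + 92*(-63) = 37 - 5796 = -5759)
m(179, j(11)) - 1/L = -7*179 - 1/(-5759) = -1253 - 1*(-1/5759) = -1253 + 1/5759 = -7216026/5759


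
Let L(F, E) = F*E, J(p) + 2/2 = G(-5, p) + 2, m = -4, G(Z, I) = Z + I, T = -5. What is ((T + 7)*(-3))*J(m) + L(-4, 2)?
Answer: 40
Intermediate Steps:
G(Z, I) = I + Z
J(p) = -4 + p (J(p) = -1 + ((p - 5) + 2) = -1 + ((-5 + p) + 2) = -1 + (-3 + p) = -4 + p)
L(F, E) = E*F
((T + 7)*(-3))*J(m) + L(-4, 2) = ((-5 + 7)*(-3))*(-4 - 4) + 2*(-4) = (2*(-3))*(-8) - 8 = -6*(-8) - 8 = 48 - 8 = 40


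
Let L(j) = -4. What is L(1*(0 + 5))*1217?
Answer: -4868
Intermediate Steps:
L(1*(0 + 5))*1217 = -4*1217 = -4868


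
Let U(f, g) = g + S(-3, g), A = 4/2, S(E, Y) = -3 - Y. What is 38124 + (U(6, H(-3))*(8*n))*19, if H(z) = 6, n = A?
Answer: 37212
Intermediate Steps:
A = 2 (A = 4*(1/2) = 2)
n = 2
U(f, g) = -3 (U(f, g) = g + (-3 - g) = -3)
38124 + (U(6, H(-3))*(8*n))*19 = 38124 - 24*2*19 = 38124 - 3*16*19 = 38124 - 48*19 = 38124 - 912 = 37212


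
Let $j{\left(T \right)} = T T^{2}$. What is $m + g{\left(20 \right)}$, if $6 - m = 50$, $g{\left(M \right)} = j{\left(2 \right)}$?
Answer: $-36$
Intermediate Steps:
$j{\left(T \right)} = T^{3}$
$g{\left(M \right)} = 8$ ($g{\left(M \right)} = 2^{3} = 8$)
$m = -44$ ($m = 6 - 50 = -44$)
$m + g{\left(20 \right)} = -44 + 8 = -36$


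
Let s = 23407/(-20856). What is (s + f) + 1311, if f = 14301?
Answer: 325580465/20856 ≈ 15611.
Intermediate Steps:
s = -23407/20856 (s = 23407*(-1/20856) = -23407/20856 ≈ -1.1223)
(s + f) + 1311 = (-23407/20856 + 14301) + 1311 = 298238249/20856 + 1311 = 325580465/20856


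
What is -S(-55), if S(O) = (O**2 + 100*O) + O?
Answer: 2530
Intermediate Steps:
S(O) = O**2 + 101*O
-S(-55) = -(-55)*(101 - 55) = -(-55)*46 = -1*(-2530) = 2530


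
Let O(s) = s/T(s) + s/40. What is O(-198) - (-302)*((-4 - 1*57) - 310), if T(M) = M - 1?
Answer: -445942901/3980 ≈ -1.1205e+5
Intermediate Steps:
T(M) = -1 + M
O(s) = s/40 + s/(-1 + s) (O(s) = s/(-1 + s) + s/40 = s/40 + s/(-1 + s))
O(-198) - (-302)*((-4 - 1*57) - 310) = (1/40)*(-198)*(39 - 198)/(-1 - 198) - (-302)*((-4 - 1*57) - 310) = (1/40)*(-198)*(-159)/(-199) - (-302)*((-4 - 57) - 310) = (1/40)*(-198)*(-1/199)*(-159) - (-302)*(-61 - 310) = -15741/3980 - (-302)*(-371) = -15741/3980 - 1*112042 = -15741/3980 - 112042 = -445942901/3980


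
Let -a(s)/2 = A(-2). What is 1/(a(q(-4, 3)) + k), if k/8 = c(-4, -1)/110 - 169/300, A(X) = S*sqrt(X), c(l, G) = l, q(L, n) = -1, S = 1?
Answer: -1632675/10555382 + 680625*I*sqrt(2)/10555382 ≈ -0.15468 + 0.09119*I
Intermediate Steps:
A(X) = sqrt(X) (A(X) = 1*sqrt(X) = sqrt(X))
a(s) = -2*I*sqrt(2)
k = -3958/825 (k = 8*(-4/110 - 169/300) = 8*(-4*1/110 - 169*1/300) = 8*(-2/55 - 169/300) = 8*(-1979/3300) = -3958/825 ≈ -4.7976)
1/(a(q(-4, 3)) + k) = 1/(-2*I*sqrt(2) - 3958/825) = 1/(-3958/825 - 2*I*sqrt(2))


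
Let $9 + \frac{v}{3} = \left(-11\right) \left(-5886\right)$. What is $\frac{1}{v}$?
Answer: $\frac{1}{194211} \approx 5.149 \cdot 10^{-6}$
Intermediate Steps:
$v = 194211$ ($v = -27 + 3 \left(\left(-11\right) \left(-5886\right)\right) = -27 + 3 \cdot 64746 = -27 + 194238 = 194211$)
$\frac{1}{v} = \frac{1}{194211}$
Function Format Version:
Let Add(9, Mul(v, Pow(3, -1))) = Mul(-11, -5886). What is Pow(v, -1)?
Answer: Rational(1, 194211) ≈ 5.1490e-6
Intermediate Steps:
v = 194211 (v = Add(-27, Mul(3, Mul(-11, -5886))) = Add(-27, Mul(3, 64746)) = Add(-27, 194238) = 194211)
Pow(v, -1) = Pow(194211, -1) = Rational(1, 194211)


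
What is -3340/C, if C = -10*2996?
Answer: 167/1498 ≈ 0.11148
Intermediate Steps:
C = -29960
-3340/C = -3340/(-29960) = -3340*(-1/29960) = 167/1498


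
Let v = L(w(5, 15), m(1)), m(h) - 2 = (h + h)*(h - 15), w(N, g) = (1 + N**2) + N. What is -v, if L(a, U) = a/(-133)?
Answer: 31/133 ≈ 0.23308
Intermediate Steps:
w(N, g) = 1 + N + N**2
m(h) = 2 + 2*h*(-15 + h) (m(h) = 2 + (h + h)*(h - 15) = 2 + (2*h)*(-15 + h) = 2 + 2*h*(-15 + h))
L(a, U) = -a/133 (L(a, U) = a*(-1/133) = -a/133)
v = -31/133 (v = -(1 + 5 + 5**2)/133 = -(1 + 5 + 25)/133 = -1/133*31 = -31/133 ≈ -0.23308)
-v = -1*(-31/133) = 31/133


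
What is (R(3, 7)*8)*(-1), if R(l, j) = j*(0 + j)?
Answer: -392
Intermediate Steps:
R(l, j) = j² (R(l, j) = j*j = j²)
(R(3, 7)*8)*(-1) = (7²*8)*(-1) = (49*8)*(-1) = 392*(-1) = -392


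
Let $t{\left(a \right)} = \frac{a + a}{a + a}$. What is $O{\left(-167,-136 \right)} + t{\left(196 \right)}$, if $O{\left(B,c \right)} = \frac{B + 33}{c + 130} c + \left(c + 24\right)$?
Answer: $- \frac{9445}{3} \approx -3148.3$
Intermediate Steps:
$t{\left(a \right)} = 1$ ($t{\left(a \right)} = \frac{2 a}{2 a} = 2 a \frac{1}{2 a} = 1$)
$O{\left(B,c \right)} = 24 + c + \frac{c \left(33 + B\right)}{130 + c}$ ($O{\left(B,c \right)} = \frac{33 + B}{130 + c} c + \left(24 + c\right) = \frac{c \left(33 + B\right)}{130 + c} + \left(24 + c\right) = 24 + c + \frac{c \left(33 + B\right)}{130 + c}$)
$O{\left(-167,-136 \right)} + t{\left(196 \right)} = \frac{3120 + \left(-136\right)^{2} + 187 \left(-136\right) - -22712}{130 - 136} + 1 = \frac{3120 + 18496 - 25432 + 22712}{-6} + 1 = \left(- \frac{1}{6}\right) 18896 + 1 = - \frac{9448}{3} + 1 = - \frac{9445}{3}$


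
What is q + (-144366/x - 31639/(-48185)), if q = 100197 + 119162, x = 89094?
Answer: 156950469827561/715499065 ≈ 2.1936e+5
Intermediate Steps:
q = 219359
q + (-144366/x - 31639/(-48185)) = 219359 + (-144366/89094 - 31639/(-48185)) = 219359 + (-144366*1/89094 - 31639*(-1/48185)) = 219359 + (-24061/14849 + 31639/48185) = 219359 - 689571774/715499065 = 156950469827561/715499065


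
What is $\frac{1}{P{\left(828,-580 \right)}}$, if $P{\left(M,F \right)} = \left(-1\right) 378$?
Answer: $- \frac{1}{378} \approx -0.0026455$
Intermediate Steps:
$P{\left(M,F \right)} = -378$
$\frac{1}{P{\left(828,-580 \right)}} = \frac{1}{-378} = - \frac{1}{378}$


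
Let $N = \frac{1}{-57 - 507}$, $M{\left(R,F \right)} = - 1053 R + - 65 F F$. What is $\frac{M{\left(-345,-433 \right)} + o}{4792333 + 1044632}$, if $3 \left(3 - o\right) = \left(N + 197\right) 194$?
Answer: $- \frac{10013455841}{4938072390} \approx -2.0278$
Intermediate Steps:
$M{\left(R,F \right)} = - 1053 R - 65 F^{2}$
$N = - \frac{1}{564}$ ($N = \frac{1}{-564} = - \frac{1}{564} \approx -0.0017731$)
$o = - \frac{10774841}{846}$ ($o = 3 - \frac{\left(- \frac{1}{564} + 197\right) 194}{3} = 3 - \frac{\frac{111107}{564} \cdot 194}{3} = 3 - \frac{10777379}{846} = - \frac{10774841}{846} \approx -12736.0$)
$\frac{M{\left(-345,-433 \right)} + o}{4792333 + 1044632} = \frac{\left(\left(-1053\right) \left(-345\right) - 65 \left(-433\right)^{2}\right) - \frac{10774841}{846}}{4792333 + 1044632} = \frac{\left(363285 - 12186785\right) - \frac{10774841}{846}}{5836965} = \left(\left(363285 - 12186785\right) - \frac{10774841}{846}\right) \frac{1}{5836965} = \left(-11823500 - \frac{10774841}{846}\right) \frac{1}{5836965} = \left(- \frac{10013455841}{846}\right) \frac{1}{5836965} = - \frac{10013455841}{4938072390}$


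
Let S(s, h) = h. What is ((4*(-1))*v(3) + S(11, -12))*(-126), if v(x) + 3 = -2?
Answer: -1008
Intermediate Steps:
v(x) = -5 (v(x) = -3 - 2 = -5)
((4*(-1))*v(3) + S(11, -12))*(-126) = ((4*(-1))*(-5) - 12)*(-126) = (-4*(-5) - 12)*(-126) = (20 - 12)*(-126) = 8*(-126) = -1008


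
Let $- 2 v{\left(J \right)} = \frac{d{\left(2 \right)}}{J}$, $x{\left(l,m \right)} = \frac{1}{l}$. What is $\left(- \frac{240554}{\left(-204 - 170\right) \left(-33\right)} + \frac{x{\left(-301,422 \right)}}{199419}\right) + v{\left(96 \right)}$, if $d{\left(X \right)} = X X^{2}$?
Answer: $- \frac{584652541645}{29932526008} \approx -19.532$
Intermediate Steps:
$d{\left(X \right)} = X^{3}$
$v{\left(J \right)} = - \frac{4}{J}$ ($v{\left(J \right)} = - \frac{2^{3} \frac{1}{J}}{2} = - \frac{8 \frac{1}{J}}{2} = - \frac{4}{J}$)
$\left(- \frac{240554}{\left(-204 - 170\right) \left(-33\right)} + \frac{x{\left(-301,422 \right)}}{199419}\right) + v{\left(96 \right)} = \left(- \frac{240554}{\left(-204 - 170\right) \left(-33\right)} + \frac{1}{\left(-301\right) 199419}\right) - \frac{4}{96} = \left(- \frac{240554}{\left(-374\right) \left(-33\right)} - \frac{1}{60025119}\right) - \frac{1}{24} = \left(- \frac{240554}{12342} - \frac{1}{60025119}\right) - \frac{1}{24} = \left(\left(-240554\right) \frac{1}{12342} - \frac{1}{60025119}\right) - \frac{1}{24} = \left(- \frac{120277}{6171} - \frac{1}{60025119}\right) - \frac{1}{24} = - \frac{218777007398}{11224697253} - \frac{1}{24} = - \frac{584652541645}{29932526008}$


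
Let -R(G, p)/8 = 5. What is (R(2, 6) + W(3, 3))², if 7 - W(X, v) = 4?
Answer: 1369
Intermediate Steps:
R(G, p) = -40 (R(G, p) = -8*5 = -40)
W(X, v) = 3 (W(X, v) = 7 - 1*4 = 7 - 4 = 3)
(R(2, 6) + W(3, 3))² = (-40 + 3)² = (-37)² = 1369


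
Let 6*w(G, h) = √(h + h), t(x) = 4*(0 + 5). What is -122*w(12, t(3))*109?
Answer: -13298*√10/3 ≈ -14017.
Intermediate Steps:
t(x) = 20 (t(x) = 4*5 = 20)
w(G, h) = √2*√h/6 (w(G, h) = √(h + h)/6 = √(2*h)/6 = (√2*√h)/6 = √2*√h/6)
-122*w(12, t(3))*109 = -61*√2*√20/3*109 = -61*√2*2*√5/3*109 = -122*√10/3*109 = -13298*√10/3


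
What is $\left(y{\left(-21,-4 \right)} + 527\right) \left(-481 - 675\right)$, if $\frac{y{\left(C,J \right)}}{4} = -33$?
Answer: $-456620$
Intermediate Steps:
$y{\left(C,J \right)} = -132$ ($y{\left(C,J \right)} = 4 \left(-33\right) = -132$)
$\left(y{\left(-21,-4 \right)} + 527\right) \left(-481 - 675\right) = \left(-132 + 527\right) \left(-481 - 675\right) = 395 \left(-481 - 675\right) = 395 \left(-1156\right) = -456620$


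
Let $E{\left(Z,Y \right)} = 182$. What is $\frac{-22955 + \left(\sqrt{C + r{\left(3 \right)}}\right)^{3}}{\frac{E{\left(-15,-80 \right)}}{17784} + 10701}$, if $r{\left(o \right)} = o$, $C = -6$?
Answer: $- \frac{15701220}{7319491} - \frac{2052 i \sqrt{3}}{7319491} \approx -2.1451 - 0.00048558 i$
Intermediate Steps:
$\frac{-22955 + \left(\sqrt{C + r{\left(3 \right)}}\right)^{3}}{\frac{E{\left(-15,-80 \right)}}{17784} + 10701} = \frac{-22955 + \left(\sqrt{-6 + 3}\right)^{3}}{\frac{182}{17784} + 10701} = \frac{-22955 + \left(\sqrt{-3}\right)^{3}}{182 \cdot \frac{1}{17784} + 10701} = \frac{-22955 + \left(i \sqrt{3}\right)^{3}}{\frac{7}{684} + 10701} = \frac{-22955 - 3 i \sqrt{3}}{\frac{7319491}{684}} = \left(-22955 - 3 i \sqrt{3}\right) \frac{684}{7319491} = - \frac{15701220}{7319491} - \frac{2052 i \sqrt{3}}{7319491}$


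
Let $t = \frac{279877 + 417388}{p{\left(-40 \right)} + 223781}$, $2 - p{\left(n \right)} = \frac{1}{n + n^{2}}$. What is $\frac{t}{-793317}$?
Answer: $- \frac{9799400}{2495028270413} \approx -3.9276 \cdot 10^{-6}$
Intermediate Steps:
$p{\left(n \right)} = 2 - \frac{1}{n + n^{2}}$
$t = \frac{1087733400}{349101479}$ ($t = \frac{279877 + 417388}{\frac{-1 + 2 \left(-40\right) + 2 \left(-40\right)^{2}}{\left(-40\right) \left(1 - 40\right)} + 223781} = \frac{697265}{- \frac{-1 - 80 + 2 \cdot 1600}{40 \left(-39\right)} + 223781} = \frac{697265}{\left(- \frac{1}{40}\right) \left(- \frac{1}{39}\right) \left(-1 - 80 + 3200\right) + 223781} = \frac{697265}{\left(- \frac{1}{40}\right) \left(- \frac{1}{39}\right) 3119 + 223781} = \frac{697265}{\frac{3119}{1560} + 223781} = \frac{697265}{\frac{349101479}{1560}} = 697265 \cdot \frac{1560}{349101479} = \frac{1087733400}{349101479} \approx 3.1158$)
$\frac{t}{-793317} = \frac{1087733400}{349101479 \left(-793317\right)} = \frac{1087733400}{349101479} \left(- \frac{1}{793317}\right) = - \frac{9799400}{2495028270413}$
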